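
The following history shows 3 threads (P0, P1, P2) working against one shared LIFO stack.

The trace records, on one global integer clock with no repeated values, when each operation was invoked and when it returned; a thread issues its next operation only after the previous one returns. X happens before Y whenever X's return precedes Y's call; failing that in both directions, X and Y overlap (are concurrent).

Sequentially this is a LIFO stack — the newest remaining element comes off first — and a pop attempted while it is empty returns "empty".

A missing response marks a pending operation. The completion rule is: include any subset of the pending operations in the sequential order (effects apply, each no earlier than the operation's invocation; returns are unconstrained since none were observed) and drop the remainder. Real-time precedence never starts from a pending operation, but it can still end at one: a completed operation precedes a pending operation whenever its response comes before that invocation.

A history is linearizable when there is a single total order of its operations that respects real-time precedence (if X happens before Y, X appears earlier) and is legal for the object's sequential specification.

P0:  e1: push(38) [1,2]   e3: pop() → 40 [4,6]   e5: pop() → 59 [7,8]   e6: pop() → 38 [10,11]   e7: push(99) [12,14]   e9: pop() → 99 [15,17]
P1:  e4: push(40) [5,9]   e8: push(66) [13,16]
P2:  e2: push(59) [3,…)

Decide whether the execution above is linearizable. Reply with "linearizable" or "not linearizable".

one valid linearization: e1, e2, e4, e3, e5, e6, e7, e9, e8
1. e1 push(38), leaving stack <38>
2. e2 push(59) (pending, included), leaving stack <38,59>
3. e4 push(40), leaving stack <38,59,40>
4. e3 pop() → 40, leaving stack <38,59>
5. e5 pop() → 59, leaving stack <38>
6. e6 pop() → 38, leaving stack <>
7. e7 push(99), leaving stack <99>
8. e9 pop() → 99, leaving stack <>
9. e8 push(66), leaving stack <66>

linearizable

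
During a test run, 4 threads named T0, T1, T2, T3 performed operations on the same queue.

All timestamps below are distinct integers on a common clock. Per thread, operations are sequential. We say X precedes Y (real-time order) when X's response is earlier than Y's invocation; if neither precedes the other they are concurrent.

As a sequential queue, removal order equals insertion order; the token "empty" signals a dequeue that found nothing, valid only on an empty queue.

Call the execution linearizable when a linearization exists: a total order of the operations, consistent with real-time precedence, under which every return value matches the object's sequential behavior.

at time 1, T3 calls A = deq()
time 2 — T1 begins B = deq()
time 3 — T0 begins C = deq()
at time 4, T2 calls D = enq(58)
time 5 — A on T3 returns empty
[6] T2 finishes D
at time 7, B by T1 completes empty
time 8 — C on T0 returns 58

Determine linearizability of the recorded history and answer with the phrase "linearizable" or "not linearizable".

linearizable

witness order: A, B, D, C
after step 1 (A deq() → empty): queue <>
after step 2 (B deq() → empty): queue <>
after step 3 (D enq(58)): queue <58>
after step 4 (C deq() → 58): queue <>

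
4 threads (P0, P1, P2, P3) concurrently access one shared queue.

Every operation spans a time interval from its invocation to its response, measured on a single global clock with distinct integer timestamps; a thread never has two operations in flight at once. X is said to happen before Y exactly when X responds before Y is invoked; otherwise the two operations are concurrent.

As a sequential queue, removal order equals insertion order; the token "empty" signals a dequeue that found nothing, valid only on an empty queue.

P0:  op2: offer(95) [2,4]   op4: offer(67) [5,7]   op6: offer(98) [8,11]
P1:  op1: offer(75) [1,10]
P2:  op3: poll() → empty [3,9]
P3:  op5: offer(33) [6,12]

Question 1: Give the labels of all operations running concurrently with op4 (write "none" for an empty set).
Answer: op1, op3, op5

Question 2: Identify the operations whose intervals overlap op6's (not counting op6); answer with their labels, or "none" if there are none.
Answer: op1, op3, op5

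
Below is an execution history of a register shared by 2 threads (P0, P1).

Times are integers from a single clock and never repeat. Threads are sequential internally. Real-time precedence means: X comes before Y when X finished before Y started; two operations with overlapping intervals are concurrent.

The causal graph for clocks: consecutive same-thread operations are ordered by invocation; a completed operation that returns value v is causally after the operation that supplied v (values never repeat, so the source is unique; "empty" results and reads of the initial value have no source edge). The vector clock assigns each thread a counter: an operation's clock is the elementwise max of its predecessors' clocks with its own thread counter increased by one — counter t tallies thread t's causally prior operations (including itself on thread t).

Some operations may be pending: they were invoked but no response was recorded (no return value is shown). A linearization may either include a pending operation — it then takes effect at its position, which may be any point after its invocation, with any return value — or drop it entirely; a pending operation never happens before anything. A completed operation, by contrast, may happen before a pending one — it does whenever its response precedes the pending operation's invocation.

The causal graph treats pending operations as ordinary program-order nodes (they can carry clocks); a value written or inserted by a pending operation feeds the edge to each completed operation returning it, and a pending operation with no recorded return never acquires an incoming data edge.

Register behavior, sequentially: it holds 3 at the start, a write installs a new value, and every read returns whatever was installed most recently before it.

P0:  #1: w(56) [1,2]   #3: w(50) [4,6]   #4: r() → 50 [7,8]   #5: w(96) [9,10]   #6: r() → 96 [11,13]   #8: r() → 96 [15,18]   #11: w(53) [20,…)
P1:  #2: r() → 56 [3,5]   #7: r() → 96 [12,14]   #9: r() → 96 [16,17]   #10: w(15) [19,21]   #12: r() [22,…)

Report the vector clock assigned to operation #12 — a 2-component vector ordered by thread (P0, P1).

no predecessors for #1 (invoked 1): P0 increments from zero → (1, 0)
merge at #2 (invoked 3): VC(#1)=(1, 0), own-thread bump on P1 → (1, 1)
merge at #3 (invoked 4): VC(#1)=(1, 0), own-thread bump on P0 → (2, 0)
merge at #4 (invoked 7): VC(#3)=(2, 0), own-thread bump on P0 → (3, 0)
merge at #5 (invoked 9): VC(#4)=(3, 0), own-thread bump on P0 → (4, 0)
merge at #6 (invoked 11): VC(#5)=(4, 0), own-thread bump on P0 → (5, 0)
merge at #7 (invoked 12): VC(#2)=(1, 1), VC(#5)=(4, 0), own-thread bump on P1 → (4, 2)
merge at #8 (invoked 15): VC(#5)=(4, 0), VC(#6)=(5, 0), own-thread bump on P0 → (6, 0)
merge at #9 (invoked 16): VC(#5)=(4, 0), VC(#7)=(4, 2), own-thread bump on P1 → (4, 3)
merge at #11 (invoked 20): VC(#8)=(6, 0), own-thread bump on P0 → (7, 0)
merge at #10 (invoked 19): VC(#9)=(4, 3), own-thread bump on P1 → (4, 4)
merge at #12 (invoked 22): VC(#10)=(4, 4), own-thread bump on P1 → (4, 5)
target: VC(#12) = (4, 5)

(4, 5)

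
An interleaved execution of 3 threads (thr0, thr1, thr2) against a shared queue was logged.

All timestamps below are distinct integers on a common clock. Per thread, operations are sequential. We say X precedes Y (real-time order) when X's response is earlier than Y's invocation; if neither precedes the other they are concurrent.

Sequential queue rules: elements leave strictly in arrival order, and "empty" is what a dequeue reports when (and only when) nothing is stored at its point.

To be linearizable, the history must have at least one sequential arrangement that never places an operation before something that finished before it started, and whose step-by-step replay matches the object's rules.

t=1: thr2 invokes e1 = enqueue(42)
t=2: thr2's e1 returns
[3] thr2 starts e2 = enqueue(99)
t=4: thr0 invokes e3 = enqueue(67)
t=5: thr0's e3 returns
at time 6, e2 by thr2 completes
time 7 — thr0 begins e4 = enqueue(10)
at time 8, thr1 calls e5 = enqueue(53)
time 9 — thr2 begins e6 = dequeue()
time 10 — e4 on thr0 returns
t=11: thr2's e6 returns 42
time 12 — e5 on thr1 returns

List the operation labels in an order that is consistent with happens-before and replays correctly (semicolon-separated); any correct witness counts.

e1; e2; e3; e4; e5; e6

step 1: e1 enqueue(42) — queue <42>
step 2: e2 enqueue(99) — queue <42,99>
step 3: e3 enqueue(67) — queue <42,99,67>
step 4: e4 enqueue(10) — queue <42,99,67,10>
step 5: e5 enqueue(53) — queue <42,99,67,10,53>
step 6: e6 dequeue() → 42 — queue <99,67,10,53>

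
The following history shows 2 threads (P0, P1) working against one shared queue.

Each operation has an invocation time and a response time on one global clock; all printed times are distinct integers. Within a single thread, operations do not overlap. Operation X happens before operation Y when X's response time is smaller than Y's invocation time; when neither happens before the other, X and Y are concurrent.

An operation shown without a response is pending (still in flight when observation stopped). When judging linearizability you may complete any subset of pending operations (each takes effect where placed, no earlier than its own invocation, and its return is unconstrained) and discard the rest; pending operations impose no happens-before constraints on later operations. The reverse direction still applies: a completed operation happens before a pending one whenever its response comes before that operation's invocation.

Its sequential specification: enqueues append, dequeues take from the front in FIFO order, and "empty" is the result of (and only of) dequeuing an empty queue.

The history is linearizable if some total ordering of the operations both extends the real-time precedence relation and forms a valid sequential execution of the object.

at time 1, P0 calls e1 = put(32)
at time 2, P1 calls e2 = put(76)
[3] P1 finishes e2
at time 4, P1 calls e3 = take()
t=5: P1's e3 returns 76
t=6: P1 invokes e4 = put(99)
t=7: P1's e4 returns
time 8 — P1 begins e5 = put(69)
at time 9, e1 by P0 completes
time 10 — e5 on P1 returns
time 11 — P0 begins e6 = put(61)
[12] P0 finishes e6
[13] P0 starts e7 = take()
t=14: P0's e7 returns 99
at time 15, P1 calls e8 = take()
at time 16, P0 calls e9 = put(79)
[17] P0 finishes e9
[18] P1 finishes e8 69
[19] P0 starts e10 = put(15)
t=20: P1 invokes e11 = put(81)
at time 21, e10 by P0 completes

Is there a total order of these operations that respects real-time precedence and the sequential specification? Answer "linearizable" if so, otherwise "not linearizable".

linearizable

one valid linearization: e2, e3, e4, e5, e1, e6, e7, e8, e9, e10
1. e2 put(76), leaving queue <76>
2. e3 take() → 76, leaving queue <>
3. e4 put(99), leaving queue <99>
4. e5 put(69), leaving queue <99,69>
5. e1 put(32), leaving queue <99,69,32>
6. e6 put(61), leaving queue <99,69,32,61>
7. e7 take() → 99, leaving queue <69,32,61>
8. e8 take() → 69, leaving queue <32,61>
9. e9 put(79), leaving queue <32,61,79>
10. e10 put(15), leaving queue <32,61,79,15>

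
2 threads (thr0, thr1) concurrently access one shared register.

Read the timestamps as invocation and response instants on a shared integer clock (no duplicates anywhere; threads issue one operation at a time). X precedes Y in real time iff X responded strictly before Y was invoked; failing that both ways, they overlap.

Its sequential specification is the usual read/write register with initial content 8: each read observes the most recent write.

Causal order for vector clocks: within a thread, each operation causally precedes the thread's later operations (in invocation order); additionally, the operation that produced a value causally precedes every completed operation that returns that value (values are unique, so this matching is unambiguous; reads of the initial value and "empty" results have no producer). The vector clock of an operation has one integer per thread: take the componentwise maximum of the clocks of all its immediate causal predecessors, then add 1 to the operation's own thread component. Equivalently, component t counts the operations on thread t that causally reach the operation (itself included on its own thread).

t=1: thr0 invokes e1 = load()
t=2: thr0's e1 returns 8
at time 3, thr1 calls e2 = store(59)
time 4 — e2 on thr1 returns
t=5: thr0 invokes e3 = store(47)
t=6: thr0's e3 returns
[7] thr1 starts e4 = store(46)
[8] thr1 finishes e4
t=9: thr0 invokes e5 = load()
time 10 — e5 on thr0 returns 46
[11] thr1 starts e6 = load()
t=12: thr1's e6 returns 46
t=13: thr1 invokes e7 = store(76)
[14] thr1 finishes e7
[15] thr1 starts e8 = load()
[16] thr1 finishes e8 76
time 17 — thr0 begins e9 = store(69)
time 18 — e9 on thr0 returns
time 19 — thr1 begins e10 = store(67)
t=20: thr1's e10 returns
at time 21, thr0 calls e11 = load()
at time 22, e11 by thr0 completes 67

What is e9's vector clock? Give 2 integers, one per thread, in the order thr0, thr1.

(4, 2)

no predecessors for e2 (invoked 3): thr1 increments from zero → (0, 1)
no predecessors for e1 (invoked 1): thr0 increments from zero → (1, 0)
e4, invoked 7, takes VC(e2)=(0, 1) under max, adds 1 for thr1 → (0, 2)
e3, invoked 5, takes VC(e1)=(1, 0) under max, adds 1 for thr0 → (2, 0)
e6, invoked 11, takes VC(e4)=(0, 2) under max, adds 1 for thr1 → (0, 3)
e7, invoked 13, takes VC(e6)=(0, 3) under max, adds 1 for thr1 → (0, 4)
e8, invoked 15, takes VC(e7)=(0, 4) under max, adds 1 for thr1 → (0, 5)
e5, invoked 9, takes VC(e3)=(2, 0), VC(e4)=(0, 2) under max, adds 1 for thr0 → (3, 2)
e10, invoked 19, takes VC(e8)=(0, 5) under max, adds 1 for thr1 → (0, 6)
e9, invoked 17, takes VC(e5)=(3, 2) under max, adds 1 for thr0 → (4, 2)
e11, invoked 21, takes VC(e9)=(4, 2), VC(e10)=(0, 6) under max, adds 1 for thr0 → (5, 6)
target: VC(e9) = (4, 2)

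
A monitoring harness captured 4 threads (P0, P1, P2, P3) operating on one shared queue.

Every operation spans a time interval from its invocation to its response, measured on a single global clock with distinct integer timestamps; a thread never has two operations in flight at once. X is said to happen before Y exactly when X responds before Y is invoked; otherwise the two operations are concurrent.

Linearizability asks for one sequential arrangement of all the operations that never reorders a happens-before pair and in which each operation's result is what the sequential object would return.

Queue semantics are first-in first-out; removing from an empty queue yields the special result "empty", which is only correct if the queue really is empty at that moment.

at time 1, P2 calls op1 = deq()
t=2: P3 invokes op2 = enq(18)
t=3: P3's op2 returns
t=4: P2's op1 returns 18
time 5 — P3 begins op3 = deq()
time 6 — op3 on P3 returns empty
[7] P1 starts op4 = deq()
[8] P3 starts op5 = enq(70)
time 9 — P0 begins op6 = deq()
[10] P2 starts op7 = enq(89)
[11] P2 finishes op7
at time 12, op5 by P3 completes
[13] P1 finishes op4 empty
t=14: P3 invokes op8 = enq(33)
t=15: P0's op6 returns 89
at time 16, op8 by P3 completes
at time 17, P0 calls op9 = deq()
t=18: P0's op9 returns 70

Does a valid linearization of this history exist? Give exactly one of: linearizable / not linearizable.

linearizable

a witness: op2, op1, op3, op4, op7, op5, op6, op8, op9
step 1: op2 enq(18) — queue <18>
step 2: op1 deq() → 18 — queue <>
step 3: op3 deq() → empty — queue <>
step 4: op4 deq() → empty — queue <>
step 5: op7 enq(89) — queue <89>
step 6: op5 enq(70) — queue <89,70>
step 7: op6 deq() → 89 — queue <70>
step 8: op8 enq(33) — queue <70,33>
step 9: op9 deq() → 70 — queue <33>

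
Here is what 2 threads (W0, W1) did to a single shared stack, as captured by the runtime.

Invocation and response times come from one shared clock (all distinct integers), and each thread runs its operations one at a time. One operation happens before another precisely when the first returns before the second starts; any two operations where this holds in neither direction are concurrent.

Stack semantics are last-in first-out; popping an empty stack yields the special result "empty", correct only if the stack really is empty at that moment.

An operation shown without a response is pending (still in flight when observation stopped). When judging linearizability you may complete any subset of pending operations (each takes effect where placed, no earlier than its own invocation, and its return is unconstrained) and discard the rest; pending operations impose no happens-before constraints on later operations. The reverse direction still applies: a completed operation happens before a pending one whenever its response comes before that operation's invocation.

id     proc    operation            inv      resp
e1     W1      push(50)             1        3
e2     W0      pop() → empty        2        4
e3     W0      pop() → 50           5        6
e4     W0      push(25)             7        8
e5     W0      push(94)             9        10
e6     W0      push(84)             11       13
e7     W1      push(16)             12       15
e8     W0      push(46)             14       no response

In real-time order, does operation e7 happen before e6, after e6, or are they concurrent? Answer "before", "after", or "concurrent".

concurrent

e7 spans [12,15], e6 spans [11,13]
the intervals overlap in both directions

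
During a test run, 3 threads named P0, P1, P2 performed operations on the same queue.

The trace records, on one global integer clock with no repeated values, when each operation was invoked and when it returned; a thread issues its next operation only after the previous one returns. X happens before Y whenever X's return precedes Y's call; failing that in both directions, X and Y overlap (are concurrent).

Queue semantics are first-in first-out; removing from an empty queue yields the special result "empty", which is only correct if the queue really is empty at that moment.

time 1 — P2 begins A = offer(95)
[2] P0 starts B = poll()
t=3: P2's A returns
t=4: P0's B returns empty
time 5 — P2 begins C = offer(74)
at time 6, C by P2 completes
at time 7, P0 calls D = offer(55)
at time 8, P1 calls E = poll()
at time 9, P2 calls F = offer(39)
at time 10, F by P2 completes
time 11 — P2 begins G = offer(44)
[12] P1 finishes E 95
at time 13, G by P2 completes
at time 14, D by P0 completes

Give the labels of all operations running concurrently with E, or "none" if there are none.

E runs from 8 to 12; window-overlapping ops are concurrent
A [1,3]: before
B [2,4]: before
C [5,6]: before
D [7,14]: concurrent
F [9,10]: concurrent
G [11,13]: concurrent

D, F, G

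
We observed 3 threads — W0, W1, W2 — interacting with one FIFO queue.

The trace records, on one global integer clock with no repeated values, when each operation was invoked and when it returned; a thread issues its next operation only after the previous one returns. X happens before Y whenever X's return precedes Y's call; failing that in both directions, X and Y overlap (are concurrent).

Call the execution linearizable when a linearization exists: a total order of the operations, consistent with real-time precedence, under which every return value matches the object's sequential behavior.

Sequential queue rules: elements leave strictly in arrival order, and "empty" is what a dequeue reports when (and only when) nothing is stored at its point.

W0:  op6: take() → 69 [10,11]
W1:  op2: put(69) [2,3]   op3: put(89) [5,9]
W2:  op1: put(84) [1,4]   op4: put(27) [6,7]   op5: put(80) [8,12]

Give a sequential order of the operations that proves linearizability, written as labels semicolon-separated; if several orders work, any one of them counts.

step 1: op2 put(69) — queue <69>
step 2: op1 put(84) — queue <69,84>
step 3: op3 put(89) — queue <69,84,89>
step 4: op4 put(27) — queue <69,84,89,27>
step 5: op5 put(80) — queue <69,84,89,27,80>
step 6: op6 take() → 69 — queue <84,89,27,80>

op2; op1; op3; op4; op5; op6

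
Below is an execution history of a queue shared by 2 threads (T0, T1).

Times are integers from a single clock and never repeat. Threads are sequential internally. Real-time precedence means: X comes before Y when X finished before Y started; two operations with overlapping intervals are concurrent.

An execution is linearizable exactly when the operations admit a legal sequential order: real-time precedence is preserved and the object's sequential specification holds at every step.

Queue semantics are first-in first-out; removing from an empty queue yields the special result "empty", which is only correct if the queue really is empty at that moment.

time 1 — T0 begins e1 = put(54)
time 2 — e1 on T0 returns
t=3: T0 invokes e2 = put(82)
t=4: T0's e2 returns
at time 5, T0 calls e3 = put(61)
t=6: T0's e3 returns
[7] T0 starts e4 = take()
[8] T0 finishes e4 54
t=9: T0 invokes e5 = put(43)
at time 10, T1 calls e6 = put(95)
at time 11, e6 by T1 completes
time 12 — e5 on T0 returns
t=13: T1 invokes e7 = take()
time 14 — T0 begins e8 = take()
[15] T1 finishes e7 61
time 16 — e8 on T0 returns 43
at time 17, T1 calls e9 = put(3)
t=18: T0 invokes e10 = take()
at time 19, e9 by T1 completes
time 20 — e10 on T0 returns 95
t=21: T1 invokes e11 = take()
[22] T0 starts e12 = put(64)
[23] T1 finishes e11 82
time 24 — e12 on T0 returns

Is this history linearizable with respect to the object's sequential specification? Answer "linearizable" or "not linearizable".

not linearizable

events 1..15 are fine; event 16 — the response of e8 at time 16 — makes the prefix non-linearizable
checked exhaustively: 4 real-time-consistent orders of 8 completed operations, zero legal queue replays
one such order, e1, e2, e3, e4, e5, e6, e7, e8, breaks at step 7 where e7 take() → 61 is illegal
one such order, e1, e2, e3, e4, e5, e6, e8, e7, breaks at step 7 where e8 take() → 43 is illegal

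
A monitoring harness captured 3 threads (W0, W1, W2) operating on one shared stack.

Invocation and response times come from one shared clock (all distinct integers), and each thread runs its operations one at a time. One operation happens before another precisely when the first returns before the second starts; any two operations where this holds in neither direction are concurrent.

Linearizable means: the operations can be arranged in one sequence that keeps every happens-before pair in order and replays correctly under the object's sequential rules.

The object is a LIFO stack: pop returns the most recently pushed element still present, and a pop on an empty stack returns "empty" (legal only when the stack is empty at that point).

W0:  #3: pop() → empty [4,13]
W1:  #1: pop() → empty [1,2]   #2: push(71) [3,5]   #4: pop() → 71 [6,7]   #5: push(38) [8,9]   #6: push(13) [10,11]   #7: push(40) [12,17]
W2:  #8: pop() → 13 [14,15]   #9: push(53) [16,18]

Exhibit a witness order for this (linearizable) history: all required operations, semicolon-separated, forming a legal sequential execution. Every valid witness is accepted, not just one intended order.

#1; #2; #4; #3; #5; #6; #8; #7; #9

1. #1 pop() → empty, leaving stack <>
2. #2 push(71), leaving stack <71>
3. #4 pop() → 71, leaving stack <>
4. #3 pop() → empty, leaving stack <>
5. #5 push(38), leaving stack <38>
6. #6 push(13), leaving stack <38,13>
7. #8 pop() → 13, leaving stack <38>
8. #7 push(40), leaving stack <38,40>
9. #9 push(53), leaving stack <38,40,53>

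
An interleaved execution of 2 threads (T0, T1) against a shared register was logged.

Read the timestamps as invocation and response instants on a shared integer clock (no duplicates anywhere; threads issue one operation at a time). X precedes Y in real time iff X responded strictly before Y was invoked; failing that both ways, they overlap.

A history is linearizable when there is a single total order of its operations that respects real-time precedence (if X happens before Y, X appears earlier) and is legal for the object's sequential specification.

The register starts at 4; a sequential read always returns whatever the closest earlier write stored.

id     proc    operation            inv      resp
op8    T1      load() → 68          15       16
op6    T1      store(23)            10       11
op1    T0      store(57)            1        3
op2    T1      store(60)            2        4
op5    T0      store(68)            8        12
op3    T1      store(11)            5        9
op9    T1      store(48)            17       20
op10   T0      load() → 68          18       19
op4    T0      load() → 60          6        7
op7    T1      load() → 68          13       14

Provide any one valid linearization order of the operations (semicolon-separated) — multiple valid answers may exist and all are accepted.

op1; op2; op4; op3; op6; op5; op7; op8; op10; op9

after step 1 (op1 store(57)): value 57
after step 2 (op2 store(60)): value 60
after step 3 (op4 load() → 60): value 60
after step 4 (op3 store(11)): value 11
after step 5 (op6 store(23)): value 23
after step 6 (op5 store(68)): value 68
after step 7 (op7 load() → 68): value 68
after step 8 (op8 load() → 68): value 68
after step 9 (op10 load() → 68): value 68
after step 10 (op9 store(48)): value 48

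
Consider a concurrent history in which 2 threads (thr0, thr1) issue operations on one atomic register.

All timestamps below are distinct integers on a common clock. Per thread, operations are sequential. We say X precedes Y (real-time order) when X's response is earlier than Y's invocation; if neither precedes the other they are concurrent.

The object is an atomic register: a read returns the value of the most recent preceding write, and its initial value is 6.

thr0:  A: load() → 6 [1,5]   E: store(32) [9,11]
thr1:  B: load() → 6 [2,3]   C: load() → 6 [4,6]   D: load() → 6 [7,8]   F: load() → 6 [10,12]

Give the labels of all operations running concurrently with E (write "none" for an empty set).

E runs from 9 to 11; window-overlapping ops are concurrent
A [1,5]: before
B [2,3]: before
C [4,6]: before
D [7,8]: before
F [10,12]: concurrent

F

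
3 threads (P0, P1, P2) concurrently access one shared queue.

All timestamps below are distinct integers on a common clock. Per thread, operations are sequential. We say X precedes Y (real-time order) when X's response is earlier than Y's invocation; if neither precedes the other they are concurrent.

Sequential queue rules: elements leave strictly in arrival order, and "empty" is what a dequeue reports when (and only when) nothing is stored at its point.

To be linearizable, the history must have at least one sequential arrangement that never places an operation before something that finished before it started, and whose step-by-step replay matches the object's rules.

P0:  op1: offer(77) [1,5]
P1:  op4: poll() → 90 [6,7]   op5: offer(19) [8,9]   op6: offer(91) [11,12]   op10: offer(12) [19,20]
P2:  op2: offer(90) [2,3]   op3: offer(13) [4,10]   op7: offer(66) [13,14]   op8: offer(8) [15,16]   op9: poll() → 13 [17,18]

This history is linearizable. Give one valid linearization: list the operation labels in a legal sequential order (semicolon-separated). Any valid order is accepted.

1. op2 offer(90), leaving queue <90>
2. op3 offer(13), leaving queue <90,13>
3. op1 offer(77), leaving queue <90,13,77>
4. op4 poll() → 90, leaving queue <13,77>
5. op5 offer(19), leaving queue <13,77,19>
6. op6 offer(91), leaving queue <13,77,19,91>
7. op7 offer(66), leaving queue <13,77,19,91,66>
8. op8 offer(8), leaving queue <13,77,19,91,66,8>
9. op9 poll() → 13, leaving queue <77,19,91,66,8>
10. op10 offer(12), leaving queue <77,19,91,66,8,12>

op2; op3; op1; op4; op5; op6; op7; op8; op9; op10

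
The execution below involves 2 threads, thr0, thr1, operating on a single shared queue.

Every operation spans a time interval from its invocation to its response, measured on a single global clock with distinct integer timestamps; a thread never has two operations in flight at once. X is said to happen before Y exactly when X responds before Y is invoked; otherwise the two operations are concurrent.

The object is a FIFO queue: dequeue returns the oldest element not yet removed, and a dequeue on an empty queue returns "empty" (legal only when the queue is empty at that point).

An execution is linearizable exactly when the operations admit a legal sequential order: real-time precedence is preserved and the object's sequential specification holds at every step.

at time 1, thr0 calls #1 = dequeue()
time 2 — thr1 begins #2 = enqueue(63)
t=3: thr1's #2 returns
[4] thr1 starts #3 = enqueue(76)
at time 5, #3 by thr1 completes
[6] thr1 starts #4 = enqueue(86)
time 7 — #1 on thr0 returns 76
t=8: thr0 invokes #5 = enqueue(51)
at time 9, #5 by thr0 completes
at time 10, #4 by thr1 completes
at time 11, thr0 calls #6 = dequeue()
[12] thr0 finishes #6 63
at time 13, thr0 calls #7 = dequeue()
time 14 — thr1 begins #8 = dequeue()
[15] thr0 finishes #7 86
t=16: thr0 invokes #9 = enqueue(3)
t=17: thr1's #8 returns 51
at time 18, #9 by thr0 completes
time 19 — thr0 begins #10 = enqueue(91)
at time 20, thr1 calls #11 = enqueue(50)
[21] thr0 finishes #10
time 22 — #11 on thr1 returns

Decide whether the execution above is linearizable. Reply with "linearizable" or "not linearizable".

already the first 7 events (up to #1's response at time 7) admit no linearization; the first 6 still do
all 3 real-time-respecting orders fail — 3 completed queue operations, no legal replay
no completion choice of the 1 pending operation (#4) rescues it — every subset was tried
sample order #1, #2, #3 (pending dropped) stalls at step 1 — #1 dequeue() → 76 has no legal effect
sample order #2, #1, #3 (pending dropped) stalls at step 2 — #1 dequeue() → 76 has no legal effect

not linearizable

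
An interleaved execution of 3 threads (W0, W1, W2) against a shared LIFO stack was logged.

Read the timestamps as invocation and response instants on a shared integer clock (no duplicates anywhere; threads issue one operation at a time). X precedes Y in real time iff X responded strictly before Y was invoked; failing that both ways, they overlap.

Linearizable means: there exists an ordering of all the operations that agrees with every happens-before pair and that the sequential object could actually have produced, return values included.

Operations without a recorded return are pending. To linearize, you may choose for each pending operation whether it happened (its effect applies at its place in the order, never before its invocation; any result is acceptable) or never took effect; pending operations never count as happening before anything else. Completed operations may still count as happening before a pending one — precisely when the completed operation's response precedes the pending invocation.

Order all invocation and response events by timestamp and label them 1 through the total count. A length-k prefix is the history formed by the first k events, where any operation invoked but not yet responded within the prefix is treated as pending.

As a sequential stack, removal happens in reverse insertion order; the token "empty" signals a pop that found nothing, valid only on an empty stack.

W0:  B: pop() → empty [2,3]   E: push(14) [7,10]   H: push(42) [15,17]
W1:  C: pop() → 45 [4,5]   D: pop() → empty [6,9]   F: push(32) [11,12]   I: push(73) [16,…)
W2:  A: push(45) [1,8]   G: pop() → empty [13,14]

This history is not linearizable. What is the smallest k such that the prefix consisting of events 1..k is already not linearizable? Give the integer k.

14

a valid linearization of events 1..13 exists, for instance B, A, C, D, E, F:
step 1: B pop() → empty — stack <>
step 2: A push(45) — stack <45>
step 3: C pop() → 45 — stack <>
step 4: D pop() → empty — stack <>
step 5: E push(14) — stack <14>
step 6: F push(32) — stack <14,32>
once event 14 joins (G's response, time 14), exhaustive search finds no witness
one such order, A, B, C, D, E, F, G, breaks at step 2 where B pop() → empty is illegal
one such order, A, B, C, E, D, F, G, breaks at step 2 where B pop() → empty is illegal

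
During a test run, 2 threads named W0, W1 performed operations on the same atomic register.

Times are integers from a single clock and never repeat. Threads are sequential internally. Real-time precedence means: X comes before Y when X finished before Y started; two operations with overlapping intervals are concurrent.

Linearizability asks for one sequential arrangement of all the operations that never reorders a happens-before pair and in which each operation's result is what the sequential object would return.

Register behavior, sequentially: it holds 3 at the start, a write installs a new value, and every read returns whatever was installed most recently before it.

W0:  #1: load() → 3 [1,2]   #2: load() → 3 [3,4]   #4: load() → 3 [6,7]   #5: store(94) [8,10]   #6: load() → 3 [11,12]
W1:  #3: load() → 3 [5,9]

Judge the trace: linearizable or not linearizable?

not linearizable

events 1..11 are fine; event 12 — the response of #6 at time 12 — makes the prefix non-linearizable
checked exhaustively: 3 real-time-consistent orders of 6 completed operations, zero legal atomic register replays
sample order #1, #2, #3, #4, #5, #6 stalls at step 6 — #6 load() → 3 has no legal effect
sample order #1, #2, #4, #3, #5, #6 stalls at step 6 — #6 load() → 3 has no legal effect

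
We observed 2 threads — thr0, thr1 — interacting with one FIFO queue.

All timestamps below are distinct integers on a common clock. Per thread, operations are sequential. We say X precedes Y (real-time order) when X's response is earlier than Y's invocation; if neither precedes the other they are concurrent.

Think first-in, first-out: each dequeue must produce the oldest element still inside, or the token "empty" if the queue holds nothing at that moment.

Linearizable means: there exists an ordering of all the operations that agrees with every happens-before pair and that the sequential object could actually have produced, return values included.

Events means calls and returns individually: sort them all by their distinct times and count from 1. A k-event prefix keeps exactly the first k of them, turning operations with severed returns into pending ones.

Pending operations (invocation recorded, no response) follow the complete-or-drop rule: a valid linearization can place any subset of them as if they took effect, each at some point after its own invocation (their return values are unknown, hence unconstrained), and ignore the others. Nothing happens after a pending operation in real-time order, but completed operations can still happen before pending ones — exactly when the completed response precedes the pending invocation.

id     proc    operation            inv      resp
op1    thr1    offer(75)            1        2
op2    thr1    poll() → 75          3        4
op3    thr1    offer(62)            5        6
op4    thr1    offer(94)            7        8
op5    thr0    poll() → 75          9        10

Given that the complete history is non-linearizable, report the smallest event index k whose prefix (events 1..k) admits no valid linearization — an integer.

events 1..9 are linearizable, e.g. via op1, op2, op3, op4:
after step 1 (op1 offer(75)): queue <75>
after step 2 (op2 poll() → 75): queue <>
after step 3 (op3 offer(62)): queue <62>
after step 4 (op4 offer(94)): queue <62,94>
adding event 10 (op5 responds at 10) leaves no legal real-time order
for example op1, op2, op3, op4, op5 fails at step 5: op5 poll() → 75 is not legal there

10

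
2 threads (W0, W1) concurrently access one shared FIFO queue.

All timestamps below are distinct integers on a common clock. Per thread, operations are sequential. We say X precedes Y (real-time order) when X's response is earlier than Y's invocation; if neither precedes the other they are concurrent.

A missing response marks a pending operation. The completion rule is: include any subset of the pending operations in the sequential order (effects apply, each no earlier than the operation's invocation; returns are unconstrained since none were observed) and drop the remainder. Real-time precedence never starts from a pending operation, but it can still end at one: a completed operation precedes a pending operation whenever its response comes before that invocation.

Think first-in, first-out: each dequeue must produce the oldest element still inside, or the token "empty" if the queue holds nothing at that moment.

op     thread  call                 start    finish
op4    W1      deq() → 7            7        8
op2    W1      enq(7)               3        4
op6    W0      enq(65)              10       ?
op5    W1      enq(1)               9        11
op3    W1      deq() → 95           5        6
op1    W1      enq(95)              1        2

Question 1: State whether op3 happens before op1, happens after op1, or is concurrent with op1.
op3 spans [5,6], op1 spans [1,2]
resp(op1)=2 < inv(op3)=5

after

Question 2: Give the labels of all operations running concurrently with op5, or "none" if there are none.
op5 spans [9,11]; an op avoiding the whole window 9..11 is ordered, any other is concurrent
op1 [1,2]: before
op2 [3,4]: before
op3 [5,6]: before
op4 [7,8]: before
op6 [10,…): concurrent

op6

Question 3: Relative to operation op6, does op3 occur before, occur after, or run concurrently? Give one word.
op3 spans [5,6], op6 spans [10,…)
resp(op3)=6 < inv(op6)=10

before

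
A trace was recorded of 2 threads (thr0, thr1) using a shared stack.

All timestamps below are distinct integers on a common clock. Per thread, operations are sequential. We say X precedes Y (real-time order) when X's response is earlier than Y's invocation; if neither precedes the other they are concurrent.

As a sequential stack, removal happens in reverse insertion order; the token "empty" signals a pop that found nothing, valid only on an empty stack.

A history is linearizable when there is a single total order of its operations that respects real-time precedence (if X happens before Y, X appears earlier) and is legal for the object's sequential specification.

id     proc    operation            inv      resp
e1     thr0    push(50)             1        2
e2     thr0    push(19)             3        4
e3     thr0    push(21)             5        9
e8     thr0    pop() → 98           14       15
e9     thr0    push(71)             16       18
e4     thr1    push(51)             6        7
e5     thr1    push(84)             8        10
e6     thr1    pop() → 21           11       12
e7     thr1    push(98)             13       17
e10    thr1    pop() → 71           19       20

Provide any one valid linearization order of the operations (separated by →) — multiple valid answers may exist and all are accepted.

1. e1 push(50), leaving stack <50>
2. e2 push(19), leaving stack <50,19>
3. e4 push(51), leaving stack <50,19,51>
4. e5 push(84), leaving stack <50,19,51,84>
5. e3 push(21), leaving stack <50,19,51,84,21>
6. e6 pop() → 21, leaving stack <50,19,51,84>
7. e7 push(98), leaving stack <50,19,51,84,98>
8. e8 pop() → 98, leaving stack <50,19,51,84>
9. e9 push(71), leaving stack <50,19,51,84,71>
10. e10 pop() → 71, leaving stack <50,19,51,84>

e1 → e2 → e4 → e5 → e3 → e6 → e7 → e8 → e9 → e10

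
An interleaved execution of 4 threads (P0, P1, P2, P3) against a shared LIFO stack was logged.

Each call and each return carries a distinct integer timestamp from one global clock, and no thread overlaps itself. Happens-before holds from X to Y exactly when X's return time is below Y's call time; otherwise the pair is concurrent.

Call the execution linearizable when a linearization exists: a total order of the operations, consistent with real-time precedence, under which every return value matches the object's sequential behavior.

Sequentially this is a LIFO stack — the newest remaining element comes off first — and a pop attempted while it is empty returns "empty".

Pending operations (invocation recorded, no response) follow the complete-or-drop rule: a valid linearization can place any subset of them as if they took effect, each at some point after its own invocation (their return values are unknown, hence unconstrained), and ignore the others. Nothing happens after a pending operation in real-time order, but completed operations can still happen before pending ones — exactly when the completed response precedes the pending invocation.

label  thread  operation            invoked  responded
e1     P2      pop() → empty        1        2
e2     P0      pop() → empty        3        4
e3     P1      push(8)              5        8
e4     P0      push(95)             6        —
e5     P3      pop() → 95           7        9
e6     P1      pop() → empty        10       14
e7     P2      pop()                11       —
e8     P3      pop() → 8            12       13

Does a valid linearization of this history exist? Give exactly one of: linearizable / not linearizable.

witness order: e1, e2, e3, e4, e5, e8, e6
1. e1 pop() → empty, leaving stack <>
2. e2 pop() → empty, leaving stack <>
3. e3 push(8), leaving stack <8>
4. e4 push(95) (pending, included), leaving stack <8,95>
5. e5 pop() → 95, leaving stack <8>
6. e8 pop() → 8, leaving stack <>
7. e6 pop() → empty, leaving stack <>

linearizable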